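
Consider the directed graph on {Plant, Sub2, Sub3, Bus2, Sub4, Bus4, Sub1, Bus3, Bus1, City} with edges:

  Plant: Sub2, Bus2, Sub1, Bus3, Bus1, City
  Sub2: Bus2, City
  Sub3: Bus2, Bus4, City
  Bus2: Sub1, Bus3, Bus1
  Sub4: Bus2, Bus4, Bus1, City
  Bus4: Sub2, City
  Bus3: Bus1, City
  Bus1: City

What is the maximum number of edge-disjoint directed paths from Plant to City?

Assign every edge capacity 1; by Menger, the answer equals the max flow.
Path Plant→City (+1); total 1.
Path Plant→Sub2→City (+1); total 2.
Path Plant→Bus3→City (+1); total 3.
Path Plant→Bus1→City (+1); total 4.
No residual Plant→City path; max flow = 4.
Certifying cut of size 4: {Bus1→City, Bus3→City, Plant→City, Plant→Sub2}.

4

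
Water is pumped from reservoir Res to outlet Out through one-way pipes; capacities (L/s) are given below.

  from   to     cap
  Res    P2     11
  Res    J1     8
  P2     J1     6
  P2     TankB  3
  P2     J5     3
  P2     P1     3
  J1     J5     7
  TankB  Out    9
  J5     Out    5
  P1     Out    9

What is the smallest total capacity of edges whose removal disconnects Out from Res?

Augment Res→P2→TankB→Out: bottleneck 3, flow now 3.
Augment Res→P2→J5→Out: bottleneck 3, flow now 6.
Augment Res→P2→P1→Out: bottleneck 3, flow now 9.
Augment Res→J1→J5→Out: bottleneck 2, flow now 11.
No augmenting path remains; maximum flow = 11.
By max-flow min-cut, the minimum cut capacity equals the max flow.
In the residual graph, reachable from Res: {Res, P2, J1, J5}.
Min-cut edges: P2→TankB (3), P2→P1 (3), J5→Out (5); capacity 3 + 3 + 5 = 11.

11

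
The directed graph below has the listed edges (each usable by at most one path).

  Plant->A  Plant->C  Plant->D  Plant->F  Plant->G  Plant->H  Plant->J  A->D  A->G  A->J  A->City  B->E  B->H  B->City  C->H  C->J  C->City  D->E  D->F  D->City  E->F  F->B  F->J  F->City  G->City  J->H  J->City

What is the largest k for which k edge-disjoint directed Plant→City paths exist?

6

Assign every edge capacity 1; by Menger, the answer equals the max flow.
Path Plant→A→City (+1); total 1.
Path Plant→C→City (+1); total 2.
Path Plant→D→City (+1); total 3.
Path Plant→F→City (+1); total 4.
Path Plant→G→City (+1); total 5.
Path Plant→J→City (+1); total 6.
No residual Plant→City path; max flow = 6.
Certifying cut of size 6: {Plant→A, Plant→C, Plant→D, Plant→F, Plant→G, Plant→J}.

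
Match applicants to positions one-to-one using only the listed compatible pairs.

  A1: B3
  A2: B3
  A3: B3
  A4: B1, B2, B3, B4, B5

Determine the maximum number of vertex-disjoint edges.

2

Unit-capacity flow: source→left, listed edges, right→sink; max matching = max flow.
Augmenting path A1→B3 (+1); matched 1.
Augmenting path A4→B1 (+1); matched 2.
No augmenting path remains; maximum matching = 2.
König certificate: {A4, B3} is a vertex cover of size 2 (every listed pair touches it), so no matching can be larger.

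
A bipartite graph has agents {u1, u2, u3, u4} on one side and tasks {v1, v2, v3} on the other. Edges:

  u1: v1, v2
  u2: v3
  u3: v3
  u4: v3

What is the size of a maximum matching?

Unit-capacity flow: source→left, listed edges, right→sink; max matching = max flow.
Augmenting path u1→v1 (+1); matched 1.
Augmenting path u2→v3 (+1); matched 2.
No augmenting path remains; maximum matching = 2.
König certificate: {u1, v3} is a vertex cover of size 2 (every listed pair touches it), so no matching can be larger.

2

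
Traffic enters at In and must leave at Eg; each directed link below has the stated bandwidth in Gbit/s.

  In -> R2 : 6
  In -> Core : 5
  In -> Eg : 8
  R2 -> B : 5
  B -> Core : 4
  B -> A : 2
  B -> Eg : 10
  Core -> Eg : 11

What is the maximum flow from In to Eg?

18

Augment In→Eg: bottleneck 8, flow now 8.
Augment In→Core→Eg: bottleneck 5, flow now 13.
Augment In→R2→B→Eg: bottleneck 5, flow now 18.
No augmenting path remains; maximum flow = 18.
In the residual graph, reachable from In: {In, R2}.
Min-cut edges: In→Core (5), In→Eg (8), R2→B (5); capacity 5 + 8 + 5 = 18.
This cut is saturated, so no flow can exceed 18.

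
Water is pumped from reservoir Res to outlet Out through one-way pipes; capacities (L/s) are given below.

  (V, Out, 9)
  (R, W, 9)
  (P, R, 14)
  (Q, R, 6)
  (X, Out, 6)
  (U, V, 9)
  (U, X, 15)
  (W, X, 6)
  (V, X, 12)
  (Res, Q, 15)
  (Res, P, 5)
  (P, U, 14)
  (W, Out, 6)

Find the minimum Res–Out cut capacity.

11

Augment Res→P→R→W→Out: bottleneck 5, flow now 5.
Augment Res→Q→R→W→Out: bottleneck 1, flow now 6.
Augment Res→Q→R→W→X→Out: bottleneck 3, flow now 9.
Augment Res→Q→R→P→U→V→Out: bottleneck 2, flow now 11. (uses reverse residual edge)
No augmenting path remains; maximum flow = 11.
By max-flow min-cut, the minimum cut capacity equals the max flow.
In the residual graph, reachable from Res: {Res, Q}.
Min-cut edges: Res→P (5), Q→R (6); capacity 5 + 6 = 11.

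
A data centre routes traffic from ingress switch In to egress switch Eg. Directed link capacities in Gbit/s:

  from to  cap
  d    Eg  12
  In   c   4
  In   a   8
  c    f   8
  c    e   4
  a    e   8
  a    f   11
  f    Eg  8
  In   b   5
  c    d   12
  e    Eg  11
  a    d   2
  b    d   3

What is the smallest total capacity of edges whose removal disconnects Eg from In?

Augment In→a→d→Eg: bottleneck 2, flow now 2.
Augment In→a→e→Eg: bottleneck 6, flow now 8.
Augment In→b→d→Eg: bottleneck 3, flow now 11.
Augment In→c→d→Eg: bottleneck 4, flow now 15.
No augmenting path remains; maximum flow = 15.
By max-flow min-cut, the minimum cut capacity equals the max flow.
In the residual graph, reachable from In: {In, b}.
Min-cut edges: In→a (8), In→c (4), b→d (3); capacity 8 + 4 + 3 = 15.

15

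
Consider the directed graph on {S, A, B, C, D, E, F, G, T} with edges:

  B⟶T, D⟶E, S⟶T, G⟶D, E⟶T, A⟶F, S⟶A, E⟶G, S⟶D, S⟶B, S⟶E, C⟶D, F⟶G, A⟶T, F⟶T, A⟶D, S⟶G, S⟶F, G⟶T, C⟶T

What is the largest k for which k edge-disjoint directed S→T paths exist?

6

Assign every edge capacity 1; by Menger, the answer equals the max flow.
Path S→T (+1); total 1.
Path S→A→T (+1); total 2.
Path S→B→T (+1); total 3.
Path S→E→T (+1); total 4.
Path S→F→T (+1); total 5.
Path S→G→T (+1); total 6.
No residual S→T path; max flow = 6.
Certifying cut of size 6: {E→T, G→T, S→A, S→B, S→F, S→T}.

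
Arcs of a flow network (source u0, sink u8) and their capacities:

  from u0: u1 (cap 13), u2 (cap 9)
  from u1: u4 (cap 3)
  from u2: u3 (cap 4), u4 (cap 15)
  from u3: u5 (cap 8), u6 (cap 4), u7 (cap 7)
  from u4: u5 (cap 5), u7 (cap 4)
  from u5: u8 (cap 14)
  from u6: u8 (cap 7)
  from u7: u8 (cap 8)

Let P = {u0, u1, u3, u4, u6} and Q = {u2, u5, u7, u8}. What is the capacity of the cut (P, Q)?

Edges leaving {u0, u1, u3, u4, u6}: u0→u2 (9), u3→u5 (8), u3→u7 (7), u4→u5 (5), u4→u7 (4), u6→u8 (7).
Cut capacity = 9 + 8 + 7 + 5 + 4 + 7 = 40.

40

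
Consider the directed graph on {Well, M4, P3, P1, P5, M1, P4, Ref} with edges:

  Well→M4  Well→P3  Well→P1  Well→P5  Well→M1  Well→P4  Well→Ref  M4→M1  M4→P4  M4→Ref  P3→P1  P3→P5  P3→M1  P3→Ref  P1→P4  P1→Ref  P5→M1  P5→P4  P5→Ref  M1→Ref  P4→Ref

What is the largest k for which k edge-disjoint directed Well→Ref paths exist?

7

Assign every edge capacity 1; by Menger, the answer equals the max flow.
Path Well→Ref (+1); total 1.
Path Well→M4→Ref (+1); total 2.
Path Well→P3→Ref (+1); total 3.
Path Well→P1→Ref (+1); total 4.
Path Well→P5→Ref (+1); total 5.
Path Well→M1→Ref (+1); total 6.
Path Well→P4→Ref (+1); total 7.
No residual Well→Ref path; max flow = 7.
Certifying cut of size 7: {Well→M1, Well→M4, Well→P1, Well→P3, Well→P4, Well→P5, Well→Ref}.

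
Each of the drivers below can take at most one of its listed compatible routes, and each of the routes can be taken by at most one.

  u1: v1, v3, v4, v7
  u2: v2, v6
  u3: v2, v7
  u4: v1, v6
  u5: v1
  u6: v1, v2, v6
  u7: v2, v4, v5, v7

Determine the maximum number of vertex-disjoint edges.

6

Unit-capacity flow: source→left, listed edges, right→sink; max matching = max flow.
Augmenting path u1→v1 (+1); matched 1.
Augmenting path u2→v2 (+1); matched 2.
Augmenting path u3→v7 (+1); matched 3.
Augmenting path u4→v6 (+1); matched 4.
Augmenting path u7→v4 (+1); matched 5.
Augmenting path u5→v1→u1→v3 (+1); matched 6.
No augmenting path remains; maximum matching = 6.
König certificate: {u1, u3, u7, v1, v2, v6} is a vertex cover of size 6 (every listed pair touches it), so no matching can be larger.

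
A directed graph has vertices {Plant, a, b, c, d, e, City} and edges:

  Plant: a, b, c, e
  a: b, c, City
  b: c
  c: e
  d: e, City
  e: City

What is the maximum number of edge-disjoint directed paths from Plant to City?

2

Assign every edge capacity 1; by Menger, the answer equals the max flow.
Path Plant→a→City (+1); total 1.
Path Plant→e→City (+1); total 2.
No residual Plant→City path; max flow = 2.
Certifying cut of size 2: {Plant→a, e→City}.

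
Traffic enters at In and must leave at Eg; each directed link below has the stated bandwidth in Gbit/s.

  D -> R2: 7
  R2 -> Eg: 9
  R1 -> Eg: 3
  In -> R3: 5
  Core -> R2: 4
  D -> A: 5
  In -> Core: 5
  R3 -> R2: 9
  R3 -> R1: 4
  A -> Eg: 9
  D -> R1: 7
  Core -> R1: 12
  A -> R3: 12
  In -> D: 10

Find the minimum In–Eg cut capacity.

Augment In→R3→R1→Eg: bottleneck 3, flow now 3.
Augment In→R3→R2→Eg: bottleneck 2, flow now 5.
Augment In→Core→R2→Eg: bottleneck 4, flow now 9.
Augment In→D→A→Eg: bottleneck 5, flow now 14.
Augment In→D→R2→Eg: bottleneck 3, flow now 17.
No augmenting path remains; maximum flow = 17.
By max-flow min-cut, the minimum cut capacity equals the max flow.
In the residual graph, reachable from In: {In, R3, Core, D, R1, R2}.
Min-cut edges: D→A (5), R1→Eg (3), R2→Eg (9); capacity 5 + 3 + 9 = 17.

17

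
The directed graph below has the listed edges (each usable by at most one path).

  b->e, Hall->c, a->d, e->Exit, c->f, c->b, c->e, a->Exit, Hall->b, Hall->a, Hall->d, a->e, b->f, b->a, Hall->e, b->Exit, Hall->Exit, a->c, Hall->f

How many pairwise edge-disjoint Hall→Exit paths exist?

4

Assign every edge capacity 1; by Menger, the answer equals the max flow.
Path Hall→Exit (+1); total 1.
Path Hall→a→Exit (+1); total 2.
Path Hall→b→Exit (+1); total 3.
Path Hall→e→Exit (+1); total 4.
No residual Hall→Exit path; max flow = 4.
Certifying cut of size 4: {Hall→Exit, a→Exit, b→Exit, e→Exit}.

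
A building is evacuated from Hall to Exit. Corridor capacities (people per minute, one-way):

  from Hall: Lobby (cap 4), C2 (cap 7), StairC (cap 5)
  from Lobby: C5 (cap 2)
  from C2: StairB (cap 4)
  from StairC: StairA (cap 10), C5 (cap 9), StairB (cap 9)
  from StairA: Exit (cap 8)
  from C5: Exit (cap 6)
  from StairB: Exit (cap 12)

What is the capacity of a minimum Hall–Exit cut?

Augment Hall→Lobby→C5→Exit: bottleneck 2, flow now 2.
Augment Hall→C2→StairB→Exit: bottleneck 4, flow now 6.
Augment Hall→StairC→StairA→Exit: bottleneck 5, flow now 11.
No augmenting path remains; maximum flow = 11.
By max-flow min-cut, the minimum cut capacity equals the max flow.
In the residual graph, reachable from Hall: {Hall, Lobby, C2}.
Min-cut edges: Hall→StairC (5), Lobby→C5 (2), C2→StairB (4); capacity 5 + 2 + 4 = 11.

11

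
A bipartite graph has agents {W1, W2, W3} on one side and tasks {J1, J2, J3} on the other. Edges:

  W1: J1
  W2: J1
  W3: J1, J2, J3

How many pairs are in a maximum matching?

Unit-capacity flow: source→left, listed edges, right→sink; max matching = max flow.
Augmenting path W1→J1 (+1); matched 1.
Augmenting path W3→J2 (+1); matched 2.
No augmenting path remains; maximum matching = 2.
König certificate: {W3, J1} is a vertex cover of size 2 (every listed pair touches it), so no matching can be larger.

2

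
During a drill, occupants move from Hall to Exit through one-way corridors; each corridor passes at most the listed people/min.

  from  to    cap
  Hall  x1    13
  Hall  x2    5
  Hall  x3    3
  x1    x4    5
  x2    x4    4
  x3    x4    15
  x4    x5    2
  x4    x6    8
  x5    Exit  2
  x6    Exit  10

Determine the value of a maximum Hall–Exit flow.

10

Augment Hall→x1→x4→x5→Exit: bottleneck 2, flow now 2.
Augment Hall→x1→x4→x6→Exit: bottleneck 3, flow now 5.
Augment Hall→x2→x4→x6→Exit: bottleneck 4, flow now 9.
Augment Hall→x3→x4→x6→Exit: bottleneck 1, flow now 10.
No augmenting path remains; maximum flow = 10.
In the residual graph, reachable from Hall: {Hall, x1, x2, x3, x4}.
Min-cut edges: x4→x5 (2), x4→x6 (8); capacity 2 + 8 = 10.
This cut is saturated, so no flow can exceed 10.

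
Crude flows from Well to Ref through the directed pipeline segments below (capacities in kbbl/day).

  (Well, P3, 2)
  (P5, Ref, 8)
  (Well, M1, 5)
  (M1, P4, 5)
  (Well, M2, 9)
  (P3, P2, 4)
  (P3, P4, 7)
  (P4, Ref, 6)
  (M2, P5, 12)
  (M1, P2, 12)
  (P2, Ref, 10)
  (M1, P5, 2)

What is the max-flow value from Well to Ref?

Augment Well→M2→P5→Ref: bottleneck 8, flow now 8.
Augment Well→P3→P4→Ref: bottleneck 2, flow now 10.
Augment Well→M1→P4→Ref: bottleneck 4, flow now 14.
Augment Well→M1→P2→Ref: bottleneck 1, flow now 15.
No augmenting path remains; maximum flow = 15.
In the residual graph, reachable from Well: {Well, M2, P5}.
Min-cut edges: Well→P3 (2), Well→M1 (5), P5→Ref (8); capacity 2 + 5 + 8 = 15.
This cut is saturated, so no flow can exceed 15.

15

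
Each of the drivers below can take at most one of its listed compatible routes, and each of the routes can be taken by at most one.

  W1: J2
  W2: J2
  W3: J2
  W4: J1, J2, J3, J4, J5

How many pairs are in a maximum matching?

2

Unit-capacity flow: source→left, listed edges, right→sink; max matching = max flow.
Augmenting path W1→J2 (+1); matched 1.
Augmenting path W4→J1 (+1); matched 2.
No augmenting path remains; maximum matching = 2.
König certificate: {W4, J2} is a vertex cover of size 2 (every listed pair touches it), so no matching can be larger.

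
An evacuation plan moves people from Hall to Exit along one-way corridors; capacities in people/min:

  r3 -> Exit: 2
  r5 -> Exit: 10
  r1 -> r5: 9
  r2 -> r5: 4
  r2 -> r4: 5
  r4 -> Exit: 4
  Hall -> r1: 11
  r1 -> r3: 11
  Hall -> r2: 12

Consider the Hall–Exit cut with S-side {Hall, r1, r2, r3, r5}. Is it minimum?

Given cut capacity: 5 + 2 + 10 = 17.
Augment Hall→r1→r3→Exit: bottleneck 2, flow now 2.
Augment Hall→r1→r5→Exit: bottleneck 9, flow now 11.
Augment Hall→r2→r4→Exit: bottleneck 4, flow now 15.
Augment Hall→r2→r5→Exit: bottleneck 1, flow now 16.
No augmenting path remains; maximum flow = 16.
In the residual graph, reachable from Hall: {Hall, r1, r2, r3, r4, r5}.
Min-cut edges: r3→Exit (2), r4→Exit (4), r5→Exit (10); capacity 2 + 4 + 10 = 16.
Cut capacity 17 exceeds the max flow 16, so it is not minimum.

No — its capacity is 17, but the minimum cut has capacity 16.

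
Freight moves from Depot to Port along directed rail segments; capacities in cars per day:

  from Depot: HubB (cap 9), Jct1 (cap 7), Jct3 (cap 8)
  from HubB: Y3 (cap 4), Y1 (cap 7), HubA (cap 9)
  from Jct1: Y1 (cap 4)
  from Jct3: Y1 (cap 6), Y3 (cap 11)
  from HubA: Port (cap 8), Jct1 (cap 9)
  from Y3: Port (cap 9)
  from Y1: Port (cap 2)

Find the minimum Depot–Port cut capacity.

19

Augment Depot→HubB→HubA→Port: bottleneck 8, flow now 8.
Augment Depot→HubB→Y3→Port: bottleneck 1, flow now 9.
Augment Depot→Jct1→Y1→Port: bottleneck 2, flow now 11.
Augment Depot→Jct3→Y3→Port: bottleneck 8, flow now 19.
No augmenting path remains; maximum flow = 19.
By max-flow min-cut, the minimum cut capacity equals the max flow.
In the residual graph, reachable from Depot: {Depot, Jct1, Y1}.
Min-cut edges: Depot→HubB (9), Depot→Jct3 (8), Y1→Port (2); capacity 9 + 8 + 2 = 19.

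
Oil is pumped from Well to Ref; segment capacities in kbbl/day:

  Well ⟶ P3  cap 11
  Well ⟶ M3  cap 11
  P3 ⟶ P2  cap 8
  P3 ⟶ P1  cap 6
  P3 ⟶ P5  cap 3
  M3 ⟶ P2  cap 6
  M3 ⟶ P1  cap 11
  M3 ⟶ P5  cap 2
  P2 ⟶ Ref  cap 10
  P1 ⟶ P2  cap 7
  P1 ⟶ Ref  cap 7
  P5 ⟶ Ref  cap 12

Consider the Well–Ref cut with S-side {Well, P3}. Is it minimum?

No — its capacity is 28, but the minimum cut has capacity 22.

Given cut capacity: 11 + 8 + 6 + 3 = 28.
Augment Well→P3→P2→Ref: bottleneck 8, flow now 8.
Augment Well→P3→P1→Ref: bottleneck 3, flow now 11.
Augment Well→M3→P2→Ref: bottleneck 2, flow now 13.
Augment Well→M3→P1→Ref: bottleneck 4, flow now 17.
Augment Well→M3→P5→Ref: bottleneck 2, flow now 19.
Augment Well→M3→P2→P3→P5→Ref: bottleneck 3, flow now 22. (uses reverse residual edge)
No augmenting path remains; maximum flow = 22.
In the residual graph, reachable from Well: {Well}.
Min-cut edges: Well→P3 (11), Well→M3 (11); capacity 11 + 11 = 22.
Cut capacity 28 exceeds the max flow 22, so it is not minimum.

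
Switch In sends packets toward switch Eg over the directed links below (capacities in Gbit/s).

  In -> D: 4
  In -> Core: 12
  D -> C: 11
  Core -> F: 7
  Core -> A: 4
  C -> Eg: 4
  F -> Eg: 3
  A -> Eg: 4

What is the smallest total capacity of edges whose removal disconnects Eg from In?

Augment In→D→C→Eg: bottleneck 4, flow now 4.
Augment In→Core→F→Eg: bottleneck 3, flow now 7.
Augment In→Core→A→Eg: bottleneck 4, flow now 11.
No augmenting path remains; maximum flow = 11.
By max-flow min-cut, the minimum cut capacity equals the max flow.
In the residual graph, reachable from In: {In, Core, F}.
Min-cut edges: In→D (4), Core→A (4), F→Eg (3); capacity 4 + 4 + 3 = 11.

11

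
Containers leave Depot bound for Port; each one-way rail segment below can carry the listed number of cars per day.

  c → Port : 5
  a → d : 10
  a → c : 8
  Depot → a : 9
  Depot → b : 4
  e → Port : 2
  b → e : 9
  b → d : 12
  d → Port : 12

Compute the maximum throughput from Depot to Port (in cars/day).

13

Augment Depot→a→c→Port: bottleneck 5, flow now 5.
Augment Depot→a→d→Port: bottleneck 4, flow now 9.
Augment Depot→b→d→Port: bottleneck 4, flow now 13.
No augmenting path remains; maximum flow = 13.
In the residual graph, reachable from Depot: {Depot}.
Min-cut edges: Depot→a (9), Depot→b (4); capacity 9 + 4 = 13.
This cut is saturated, so no flow can exceed 13.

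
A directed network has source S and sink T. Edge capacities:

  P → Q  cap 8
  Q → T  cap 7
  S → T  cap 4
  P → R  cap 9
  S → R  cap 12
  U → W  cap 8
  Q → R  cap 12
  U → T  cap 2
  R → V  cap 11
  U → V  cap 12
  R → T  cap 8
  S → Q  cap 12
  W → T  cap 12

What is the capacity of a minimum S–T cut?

Augment S→T: bottleneck 4, flow now 4.
Augment S→Q→T: bottleneck 7, flow now 11.
Augment S→R→T: bottleneck 8, flow now 19.
No augmenting path remains; maximum flow = 19.
By max-flow min-cut, the minimum cut capacity equals the max flow.
In the residual graph, reachable from S: {S, Q, R, V}.
Min-cut edges: S→T (4), Q→T (7), R→T (8); capacity 4 + 7 + 8 = 19.

19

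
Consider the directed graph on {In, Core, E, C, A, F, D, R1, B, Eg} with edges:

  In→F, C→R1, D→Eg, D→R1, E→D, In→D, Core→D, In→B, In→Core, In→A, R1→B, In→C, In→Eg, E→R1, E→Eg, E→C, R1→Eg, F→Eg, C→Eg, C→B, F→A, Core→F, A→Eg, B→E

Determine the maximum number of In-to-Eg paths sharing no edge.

Assign every edge capacity 1; by Menger, the answer equals the max flow.
Path In→Eg (+1); total 1.
Path In→C→Eg (+1); total 2.
Path In→A→Eg (+1); total 3.
Path In→F→Eg (+1); total 4.
Path In→D→Eg (+1); total 5.
Path In→B→E→Eg (+1); total 6.
Path In→Core→D→R1→Eg (+1); total 7.
No residual In→Eg path; max flow = 7.
Certifying cut of size 7: {In→A, In→B, In→C, In→Core, In→D, In→Eg, In→F}.

7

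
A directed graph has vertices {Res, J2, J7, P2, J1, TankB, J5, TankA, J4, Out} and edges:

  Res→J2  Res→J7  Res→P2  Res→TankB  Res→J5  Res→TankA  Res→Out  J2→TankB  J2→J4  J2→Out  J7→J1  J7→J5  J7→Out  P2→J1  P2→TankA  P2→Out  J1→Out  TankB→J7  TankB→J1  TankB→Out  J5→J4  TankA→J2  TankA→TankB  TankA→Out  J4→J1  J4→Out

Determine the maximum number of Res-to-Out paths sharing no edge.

Assign every edge capacity 1; by Menger, the answer equals the max flow.
Path Res→Out (+1); total 1.
Path Res→J2→Out (+1); total 2.
Path Res→J7→Out (+1); total 3.
Path Res→P2→Out (+1); total 4.
Path Res→TankB→Out (+1); total 5.
Path Res→TankA→Out (+1); total 6.
Path Res→J5→J4→Out (+1); total 7.
No residual Res→Out path; max flow = 7.
Certifying cut of size 7: {Res→J2, Res→J5, Res→J7, Res→Out, Res→P2, Res→TankA, Res→TankB}.

7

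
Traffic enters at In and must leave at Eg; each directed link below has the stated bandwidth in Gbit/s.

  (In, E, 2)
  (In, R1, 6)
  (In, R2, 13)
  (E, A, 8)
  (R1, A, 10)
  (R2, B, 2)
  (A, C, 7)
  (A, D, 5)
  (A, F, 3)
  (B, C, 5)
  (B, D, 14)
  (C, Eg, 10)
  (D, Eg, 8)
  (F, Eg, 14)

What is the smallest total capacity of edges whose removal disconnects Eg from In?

Augment In→E→A→C→Eg: bottleneck 2, flow now 2.
Augment In→R1→A→C→Eg: bottleneck 5, flow now 7.
Augment In→R1→A→D→Eg: bottleneck 1, flow now 8.
Augment In→R2→B→C→Eg: bottleneck 2, flow now 10.
No augmenting path remains; maximum flow = 10.
By max-flow min-cut, the minimum cut capacity equals the max flow.
In the residual graph, reachable from In: {In, R2}.
Min-cut edges: In→E (2), In→R1 (6), R2→B (2); capacity 2 + 6 + 2 = 10.

10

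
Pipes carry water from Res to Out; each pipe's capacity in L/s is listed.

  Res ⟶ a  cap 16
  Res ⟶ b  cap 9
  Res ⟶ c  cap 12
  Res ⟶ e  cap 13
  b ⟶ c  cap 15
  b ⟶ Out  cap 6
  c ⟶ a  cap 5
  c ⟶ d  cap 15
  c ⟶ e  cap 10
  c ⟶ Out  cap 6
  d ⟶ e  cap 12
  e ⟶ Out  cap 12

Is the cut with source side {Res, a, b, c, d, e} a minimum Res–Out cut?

Given cut capacity: 6 + 6 + 12 = 24.
Augment Res→b→Out: bottleneck 6, flow now 6.
Augment Res→c→Out: bottleneck 6, flow now 12.
Augment Res→e→Out: bottleneck 12, flow now 24.
No augmenting path remains; maximum flow = 24.
Cut capacity 24 equals the max flow, so it is a minimum cut.

Yes — it is a minimum cut (capacity 24).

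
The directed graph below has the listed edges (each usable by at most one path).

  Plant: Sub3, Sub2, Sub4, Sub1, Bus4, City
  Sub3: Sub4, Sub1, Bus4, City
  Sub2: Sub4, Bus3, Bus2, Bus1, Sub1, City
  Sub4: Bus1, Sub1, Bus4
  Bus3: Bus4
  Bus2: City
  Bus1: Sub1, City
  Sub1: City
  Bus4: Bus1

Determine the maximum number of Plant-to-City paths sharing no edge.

5

Assign every edge capacity 1; by Menger, the answer equals the max flow.
Path Plant→City (+1); total 1.
Path Plant→Sub3→City (+1); total 2.
Path Plant→Sub2→City (+1); total 3.
Path Plant→Sub1→City (+1); total 4.
Path Plant→Sub4→Bus1→City (+1); total 5.
No residual Plant→City path; max flow = 5.
Certifying cut of size 5: {Bus1→City, Plant→City, Plant→Sub2, Plant→Sub3, Sub1→City}.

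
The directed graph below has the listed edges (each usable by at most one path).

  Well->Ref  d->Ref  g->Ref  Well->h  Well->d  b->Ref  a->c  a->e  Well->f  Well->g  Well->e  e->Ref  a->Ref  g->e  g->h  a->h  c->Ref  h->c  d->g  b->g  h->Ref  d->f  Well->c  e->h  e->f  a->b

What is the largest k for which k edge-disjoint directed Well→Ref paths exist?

6

Assign every edge capacity 1; by Menger, the answer equals the max flow.
Path Well→Ref (+1); total 1.
Path Well→c→Ref (+1); total 2.
Path Well→d→Ref (+1); total 3.
Path Well→e→Ref (+1); total 4.
Path Well→g→Ref (+1); total 5.
Path Well→h→Ref (+1); total 6.
No residual Well→Ref path; max flow = 6.
Certifying cut of size 6: {Well→Ref, Well→c, Well→d, Well→e, Well→g, Well→h}.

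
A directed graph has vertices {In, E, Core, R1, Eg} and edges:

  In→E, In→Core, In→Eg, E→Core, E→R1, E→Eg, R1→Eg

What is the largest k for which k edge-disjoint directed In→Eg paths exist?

2

Assign every edge capacity 1; by Menger, the answer equals the max flow.
Path In→Eg (+1); total 1.
Path In→E→Eg (+1); total 2.
No residual In→Eg path; max flow = 2.
Certifying cut of size 2: {In→E, In→Eg}.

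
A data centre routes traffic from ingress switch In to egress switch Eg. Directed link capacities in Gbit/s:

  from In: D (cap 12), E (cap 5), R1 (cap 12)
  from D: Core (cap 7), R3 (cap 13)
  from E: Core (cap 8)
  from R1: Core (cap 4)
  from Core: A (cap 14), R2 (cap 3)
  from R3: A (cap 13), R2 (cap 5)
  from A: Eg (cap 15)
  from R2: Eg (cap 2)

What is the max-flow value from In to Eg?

17

Augment In→D→Core→A→Eg: bottleneck 7, flow now 7.
Augment In→D→R3→A→Eg: bottleneck 5, flow now 12.
Augment In→E→Core→A→Eg: bottleneck 3, flow now 15.
Augment In→E→Core→R2→Eg: bottleneck 2, flow now 17.
No augmenting path remains; maximum flow = 17.
In the residual graph, reachable from In: {In, D, E, R1, Core, R3, A, R2}.
Min-cut edges: A→Eg (15), R2→Eg (2); capacity 15 + 2 = 17.
This cut is saturated, so no flow can exceed 17.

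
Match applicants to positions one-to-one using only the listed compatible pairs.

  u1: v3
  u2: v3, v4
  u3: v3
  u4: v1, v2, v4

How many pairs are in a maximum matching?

3

Unit-capacity flow: source→left, listed edges, right→sink; max matching = max flow.
Augmenting path u1→v3 (+1); matched 1.
Augmenting path u2→v4 (+1); matched 2.
Augmenting path u4→v1 (+1); matched 3.
No augmenting path remains; maximum matching = 3.
König certificate: {u2, u4, v3} is a vertex cover of size 3 (every listed pair touches it), so no matching can be larger.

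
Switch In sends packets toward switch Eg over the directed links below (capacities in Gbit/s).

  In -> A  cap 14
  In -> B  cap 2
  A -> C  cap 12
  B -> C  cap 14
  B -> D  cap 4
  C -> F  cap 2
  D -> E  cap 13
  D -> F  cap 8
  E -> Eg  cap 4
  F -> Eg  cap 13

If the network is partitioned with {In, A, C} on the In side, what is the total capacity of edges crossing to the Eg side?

4

Edges leaving {In, A, C}: In→B (2), C→F (2).
Cut capacity = 2 + 2 = 4.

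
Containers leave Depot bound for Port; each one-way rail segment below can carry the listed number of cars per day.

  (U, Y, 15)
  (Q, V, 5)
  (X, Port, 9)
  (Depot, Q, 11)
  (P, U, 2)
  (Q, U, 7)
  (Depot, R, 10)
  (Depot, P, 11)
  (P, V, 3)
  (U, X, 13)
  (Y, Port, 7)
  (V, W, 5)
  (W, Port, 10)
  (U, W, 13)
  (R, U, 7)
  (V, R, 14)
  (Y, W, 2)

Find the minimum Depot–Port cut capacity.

Augment Depot→P→U→W→Port: bottleneck 2, flow now 2.
Augment Depot→P→V→W→Port: bottleneck 3, flow now 5.
Augment Depot→Q→U→W→Port: bottleneck 5, flow now 10.
Augment Depot→Q→U→X→Port: bottleneck 2, flow now 12.
Augment Depot→R→U→X→Port: bottleneck 7, flow now 19.
Augment Depot→Q→V→W→U→Y→Port: bottleneck 2, flow now 21. (uses reverse residual edge)
No augmenting path remains; maximum flow = 21.
By max-flow min-cut, the minimum cut capacity equals the max flow.
In the residual graph, reachable from Depot: {Depot, P, Q, R, V}.
Min-cut edges: P→U (2), Q→U (7), R→U (7), V→W (5); capacity 2 + 7 + 7 + 5 = 21.

21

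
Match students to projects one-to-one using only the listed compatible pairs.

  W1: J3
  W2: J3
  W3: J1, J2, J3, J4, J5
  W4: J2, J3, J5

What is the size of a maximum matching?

Unit-capacity flow: source→left, listed edges, right→sink; max matching = max flow.
Augmenting path W1→J3 (+1); matched 1.
Augmenting path W3→J1 (+1); matched 2.
Augmenting path W4→J2 (+1); matched 3.
No augmenting path remains; maximum matching = 3.
König certificate: {W3, W4, J3} is a vertex cover of size 3 (every listed pair touches it), so no matching can be larger.

3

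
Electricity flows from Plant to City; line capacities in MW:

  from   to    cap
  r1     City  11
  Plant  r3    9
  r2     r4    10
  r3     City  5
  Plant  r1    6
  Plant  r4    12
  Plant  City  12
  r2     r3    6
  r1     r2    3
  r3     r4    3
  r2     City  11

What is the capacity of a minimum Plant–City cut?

23

Augment Plant→City: bottleneck 12, flow now 12.
Augment Plant→r1→City: bottleneck 6, flow now 18.
Augment Plant→r3→City: bottleneck 5, flow now 23.
No augmenting path remains; maximum flow = 23.
By max-flow min-cut, the minimum cut capacity equals the max flow.
In the residual graph, reachable from Plant: {Plant, r3, r4}.
Min-cut edges: Plant→r1 (6), Plant→City (12), r3→City (5); capacity 6 + 12 + 5 = 23.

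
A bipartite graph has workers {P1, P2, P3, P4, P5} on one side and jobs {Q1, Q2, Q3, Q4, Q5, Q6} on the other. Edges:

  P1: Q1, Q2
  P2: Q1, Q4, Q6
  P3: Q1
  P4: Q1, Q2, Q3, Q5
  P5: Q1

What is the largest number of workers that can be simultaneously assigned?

Unit-capacity flow: source→left, listed edges, right→sink; max matching = max flow.
Augmenting path P1→Q1 (+1); matched 1.
Augmenting path P2→Q4 (+1); matched 2.
Augmenting path P4→Q2 (+1); matched 3.
Augmenting path P3→Q1→P1→Q2→P4→Q3 (+1); matched 4.
No augmenting path remains; maximum matching = 4.
König certificate: {P1, P2, P4, Q1} is a vertex cover of size 4 (every listed pair touches it), so no matching can be larger.

4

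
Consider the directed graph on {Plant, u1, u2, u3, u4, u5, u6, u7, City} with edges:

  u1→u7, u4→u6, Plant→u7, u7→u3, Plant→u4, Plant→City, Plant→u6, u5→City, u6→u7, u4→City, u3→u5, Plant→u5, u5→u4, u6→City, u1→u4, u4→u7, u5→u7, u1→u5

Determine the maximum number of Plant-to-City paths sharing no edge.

Assign every edge capacity 1; by Menger, the answer equals the max flow.
Path Plant→City (+1); total 1.
Path Plant→u4→City (+1); total 2.
Path Plant→u5→City (+1); total 3.
Path Plant→u6→City (+1); total 4.
No residual Plant→City path; max flow = 4.
Certifying cut of size 4: {Plant→City, u4→City, u5→City, u6→City}.

4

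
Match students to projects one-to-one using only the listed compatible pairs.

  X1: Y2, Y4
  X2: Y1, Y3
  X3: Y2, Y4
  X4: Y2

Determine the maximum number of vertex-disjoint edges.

3

Unit-capacity flow: source→left, listed edges, right→sink; max matching = max flow.
Augmenting path X1→Y2 (+1); matched 1.
Augmenting path X2→Y1 (+1); matched 2.
Augmenting path X3→Y4 (+1); matched 3.
No augmenting path remains; maximum matching = 3.
König certificate: {X2, Y2, Y4} is a vertex cover of size 3 (every listed pair touches it), so no matching can be larger.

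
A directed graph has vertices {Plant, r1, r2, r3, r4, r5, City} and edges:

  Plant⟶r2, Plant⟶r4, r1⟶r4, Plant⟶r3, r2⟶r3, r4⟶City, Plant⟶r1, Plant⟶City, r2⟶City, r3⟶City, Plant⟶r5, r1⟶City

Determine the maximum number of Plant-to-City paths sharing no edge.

5

Assign every edge capacity 1; by Menger, the answer equals the max flow.
Path Plant→City (+1); total 1.
Path Plant→r1→City (+1); total 2.
Path Plant→r2→City (+1); total 3.
Path Plant→r3→City (+1); total 4.
Path Plant→r4→City (+1); total 5.
No residual Plant→City path; max flow = 5.
Certifying cut of size 5: {Plant→City, Plant→r1, Plant→r2, Plant→r3, Plant→r4}.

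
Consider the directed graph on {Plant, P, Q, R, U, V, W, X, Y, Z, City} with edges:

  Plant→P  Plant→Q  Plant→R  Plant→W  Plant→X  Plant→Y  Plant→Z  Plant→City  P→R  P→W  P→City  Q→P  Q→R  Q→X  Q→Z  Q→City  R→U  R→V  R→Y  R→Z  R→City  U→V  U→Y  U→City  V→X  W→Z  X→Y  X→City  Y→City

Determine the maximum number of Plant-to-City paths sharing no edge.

Assign every edge capacity 1; by Menger, the answer equals the max flow.
Path Plant→City (+1); total 1.
Path Plant→P→City (+1); total 2.
Path Plant→Q→City (+1); total 3.
Path Plant→R→City (+1); total 4.
Path Plant→X→City (+1); total 5.
Path Plant→Y→City (+1); total 6.
No residual Plant→City path; max flow = 6.
Certifying cut of size 6: {Plant→City, Plant→P, Plant→Q, Plant→R, Plant→X, Plant→Y}.

6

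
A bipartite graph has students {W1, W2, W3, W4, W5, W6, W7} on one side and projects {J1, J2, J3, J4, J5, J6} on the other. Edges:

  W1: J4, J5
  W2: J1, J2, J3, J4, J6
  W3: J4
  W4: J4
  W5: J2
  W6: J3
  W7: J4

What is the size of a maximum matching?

Unit-capacity flow: source→left, listed edges, right→sink; max matching = max flow.
Augmenting path W1→J4 (+1); matched 1.
Augmenting path W2→J1 (+1); matched 2.
Augmenting path W5→J2 (+1); matched 3.
Augmenting path W6→J3 (+1); matched 4.
Augmenting path W3→J4→W1→J5 (+1); matched 5.
No augmenting path remains; maximum matching = 5.
König certificate: {W1, W2, W5, W6, J4} is a vertex cover of size 5 (every listed pair touches it), so no matching can be larger.

5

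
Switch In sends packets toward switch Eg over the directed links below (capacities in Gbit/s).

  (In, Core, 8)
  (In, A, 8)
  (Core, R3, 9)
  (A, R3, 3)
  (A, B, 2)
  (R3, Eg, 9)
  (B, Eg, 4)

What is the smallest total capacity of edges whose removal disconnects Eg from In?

11

Augment In→Core→R3→Eg: bottleneck 8, flow now 8.
Augment In→A→R3→Eg: bottleneck 1, flow now 9.
Augment In→A→B→Eg: bottleneck 2, flow now 11.
No augmenting path remains; maximum flow = 11.
By max-flow min-cut, the minimum cut capacity equals the max flow.
In the residual graph, reachable from In: {In, Core, A, R3}.
Min-cut edges: A→B (2), R3→Eg (9); capacity 2 + 9 = 11.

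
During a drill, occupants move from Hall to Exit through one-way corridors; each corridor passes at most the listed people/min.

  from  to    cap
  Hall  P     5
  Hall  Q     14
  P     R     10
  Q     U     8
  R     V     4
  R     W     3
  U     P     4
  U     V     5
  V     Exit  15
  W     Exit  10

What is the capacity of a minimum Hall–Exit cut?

Augment Hall→P→R→V→Exit: bottleneck 4, flow now 4.
Augment Hall→P→R→W→Exit: bottleneck 1, flow now 5.
Augment Hall→Q→U→V→Exit: bottleneck 5, flow now 10.
Augment Hall→Q→U→P→R→W→Exit: bottleneck 2, flow now 12.
No augmenting path remains; maximum flow = 12.
By max-flow min-cut, the minimum cut capacity equals the max flow.
In the residual graph, reachable from Hall: {Hall, P, Q, R, U}.
Min-cut edges: R→V (4), R→W (3), U→V (5); capacity 4 + 3 + 5 = 12.

12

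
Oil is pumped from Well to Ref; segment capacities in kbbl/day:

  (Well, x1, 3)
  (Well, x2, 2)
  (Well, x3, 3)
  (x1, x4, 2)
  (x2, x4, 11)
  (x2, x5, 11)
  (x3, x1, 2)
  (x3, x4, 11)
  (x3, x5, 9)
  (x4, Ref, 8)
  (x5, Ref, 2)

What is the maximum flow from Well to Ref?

Augment Well→x1→x4→Ref: bottleneck 2, flow now 2.
Augment Well→x2→x4→Ref: bottleneck 2, flow now 4.
Augment Well→x3→x4→Ref: bottleneck 3, flow now 7.
No augmenting path remains; maximum flow = 7.
In the residual graph, reachable from Well: {Well, x1}.
Min-cut edges: Well→x2 (2), Well→x3 (3), x1→x4 (2); capacity 2 + 3 + 2 = 7.
This cut is saturated, so no flow can exceed 7.

7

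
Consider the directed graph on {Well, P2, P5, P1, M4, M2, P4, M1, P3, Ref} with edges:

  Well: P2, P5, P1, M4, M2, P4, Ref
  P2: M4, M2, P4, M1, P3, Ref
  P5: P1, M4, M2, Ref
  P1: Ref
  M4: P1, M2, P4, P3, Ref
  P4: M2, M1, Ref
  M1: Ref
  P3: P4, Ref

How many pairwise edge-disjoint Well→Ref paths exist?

6

Assign every edge capacity 1; by Menger, the answer equals the max flow.
Path Well→Ref (+1); total 1.
Path Well→P2→Ref (+1); total 2.
Path Well→P5→Ref (+1); total 3.
Path Well→P1→Ref (+1); total 4.
Path Well→M4→Ref (+1); total 5.
Path Well→P4→Ref (+1); total 6.
No residual Well→Ref path; max flow = 6.
Certifying cut of size 6: {Well→M4, Well→P1, Well→P2, Well→P4, Well→P5, Well→Ref}.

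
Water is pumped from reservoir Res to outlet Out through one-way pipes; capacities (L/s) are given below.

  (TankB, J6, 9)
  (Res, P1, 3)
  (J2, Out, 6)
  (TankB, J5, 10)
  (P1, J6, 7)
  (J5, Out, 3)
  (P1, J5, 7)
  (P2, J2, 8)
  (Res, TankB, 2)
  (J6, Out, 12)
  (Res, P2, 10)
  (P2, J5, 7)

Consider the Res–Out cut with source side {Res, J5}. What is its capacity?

18

Edges leaving {Res, J5}: Res→P1 (3), Res→TankB (2), Res→P2 (10), J5→Out (3).
Cut capacity = 3 + 2 + 10 + 3 = 18.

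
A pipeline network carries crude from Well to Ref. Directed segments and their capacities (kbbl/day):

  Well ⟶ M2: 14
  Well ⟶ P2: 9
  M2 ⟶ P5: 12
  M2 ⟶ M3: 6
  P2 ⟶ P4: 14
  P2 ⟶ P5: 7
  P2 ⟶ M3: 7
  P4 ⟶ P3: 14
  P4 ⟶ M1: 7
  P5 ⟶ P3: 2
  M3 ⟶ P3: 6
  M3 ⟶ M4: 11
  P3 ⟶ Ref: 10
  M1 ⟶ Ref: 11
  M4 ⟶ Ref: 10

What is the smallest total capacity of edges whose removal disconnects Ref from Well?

Augment Well→M2→P5→P3→Ref: bottleneck 2, flow now 2.
Augment Well→M2→M3→P3→Ref: bottleneck 6, flow now 8.
Augment Well→P2→P4→P3→Ref: bottleneck 2, flow now 10.
Augment Well→P2→P4→M1→Ref: bottleneck 7, flow now 17.
No augmenting path remains; maximum flow = 17.
By max-flow min-cut, the minimum cut capacity equals the max flow.
In the residual graph, reachable from Well: {Well, M2, P5}.
Min-cut edges: Well→P2 (9), M2→M3 (6), P5→P3 (2); capacity 9 + 6 + 2 = 17.

17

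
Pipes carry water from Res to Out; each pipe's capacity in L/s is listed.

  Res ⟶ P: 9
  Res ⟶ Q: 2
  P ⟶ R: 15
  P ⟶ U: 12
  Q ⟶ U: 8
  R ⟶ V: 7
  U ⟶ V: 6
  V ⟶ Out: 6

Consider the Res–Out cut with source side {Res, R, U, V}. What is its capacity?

17

Edges leaving {Res, R, U, V}: Res→P (9), Res→Q (2), V→Out (6).
Cut capacity = 9 + 2 + 6 = 17.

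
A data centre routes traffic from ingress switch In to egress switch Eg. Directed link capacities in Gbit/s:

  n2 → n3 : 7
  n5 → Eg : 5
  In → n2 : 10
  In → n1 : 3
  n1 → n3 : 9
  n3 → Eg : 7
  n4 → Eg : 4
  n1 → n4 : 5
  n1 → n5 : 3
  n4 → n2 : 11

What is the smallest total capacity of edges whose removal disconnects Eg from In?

Augment In→n1→n3→Eg: bottleneck 3, flow now 3.
Augment In→n2→n3→Eg: bottleneck 4, flow now 7.
Augment In→n2→n3→n1→n4→Eg: bottleneck 3, flow now 10. (uses reverse residual edge)
No augmenting path remains; maximum flow = 10.
By max-flow min-cut, the minimum cut capacity equals the max flow.
In the residual graph, reachable from In: {In, n2}.
Min-cut edges: In→n1 (3), n2→n3 (7); capacity 3 + 7 = 10.

10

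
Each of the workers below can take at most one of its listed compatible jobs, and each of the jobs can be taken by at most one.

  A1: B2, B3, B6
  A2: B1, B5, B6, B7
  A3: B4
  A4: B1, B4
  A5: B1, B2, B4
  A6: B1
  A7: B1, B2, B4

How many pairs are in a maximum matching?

Unit-capacity flow: source→left, listed edges, right→sink; max matching = max flow.
Augmenting path A1→B2 (+1); matched 1.
Augmenting path A2→B1 (+1); matched 2.
Augmenting path A3→B4 (+1); matched 3.
Augmenting path A4→B1→A2→B5 (+1); matched 4.
Augmenting path A5→B2→A1→B3 (+1); matched 5.
No augmenting path remains; maximum matching = 5.
König certificate: {A1, A2, B1, B2, B4} is a vertex cover of size 5 (every listed pair touches it), so no matching can be larger.

5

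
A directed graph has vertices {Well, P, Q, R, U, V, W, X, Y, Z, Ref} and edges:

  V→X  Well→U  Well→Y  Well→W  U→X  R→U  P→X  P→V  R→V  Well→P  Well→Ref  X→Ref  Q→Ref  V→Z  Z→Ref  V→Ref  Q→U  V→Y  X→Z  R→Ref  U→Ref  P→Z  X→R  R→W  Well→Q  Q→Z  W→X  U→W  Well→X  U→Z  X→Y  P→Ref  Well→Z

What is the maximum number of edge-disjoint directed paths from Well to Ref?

Assign every edge capacity 1; by Menger, the answer equals the max flow.
Path Well→Ref (+1); total 1.
Path Well→P→Ref (+1); total 2.
Path Well→Q→Ref (+1); total 3.
Path Well→U→Ref (+1); total 4.
Path Well→X→Ref (+1); total 5.
Path Well→Z→Ref (+1); total 6.
Path Well→W→X→R→Ref (+1); total 7.
No residual Well→Ref path; max flow = 7.
Certifying cut of size 7: {Well→P, Well→Q, Well→Ref, Well→U, Well→W, Well→X, Well→Z}.

7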